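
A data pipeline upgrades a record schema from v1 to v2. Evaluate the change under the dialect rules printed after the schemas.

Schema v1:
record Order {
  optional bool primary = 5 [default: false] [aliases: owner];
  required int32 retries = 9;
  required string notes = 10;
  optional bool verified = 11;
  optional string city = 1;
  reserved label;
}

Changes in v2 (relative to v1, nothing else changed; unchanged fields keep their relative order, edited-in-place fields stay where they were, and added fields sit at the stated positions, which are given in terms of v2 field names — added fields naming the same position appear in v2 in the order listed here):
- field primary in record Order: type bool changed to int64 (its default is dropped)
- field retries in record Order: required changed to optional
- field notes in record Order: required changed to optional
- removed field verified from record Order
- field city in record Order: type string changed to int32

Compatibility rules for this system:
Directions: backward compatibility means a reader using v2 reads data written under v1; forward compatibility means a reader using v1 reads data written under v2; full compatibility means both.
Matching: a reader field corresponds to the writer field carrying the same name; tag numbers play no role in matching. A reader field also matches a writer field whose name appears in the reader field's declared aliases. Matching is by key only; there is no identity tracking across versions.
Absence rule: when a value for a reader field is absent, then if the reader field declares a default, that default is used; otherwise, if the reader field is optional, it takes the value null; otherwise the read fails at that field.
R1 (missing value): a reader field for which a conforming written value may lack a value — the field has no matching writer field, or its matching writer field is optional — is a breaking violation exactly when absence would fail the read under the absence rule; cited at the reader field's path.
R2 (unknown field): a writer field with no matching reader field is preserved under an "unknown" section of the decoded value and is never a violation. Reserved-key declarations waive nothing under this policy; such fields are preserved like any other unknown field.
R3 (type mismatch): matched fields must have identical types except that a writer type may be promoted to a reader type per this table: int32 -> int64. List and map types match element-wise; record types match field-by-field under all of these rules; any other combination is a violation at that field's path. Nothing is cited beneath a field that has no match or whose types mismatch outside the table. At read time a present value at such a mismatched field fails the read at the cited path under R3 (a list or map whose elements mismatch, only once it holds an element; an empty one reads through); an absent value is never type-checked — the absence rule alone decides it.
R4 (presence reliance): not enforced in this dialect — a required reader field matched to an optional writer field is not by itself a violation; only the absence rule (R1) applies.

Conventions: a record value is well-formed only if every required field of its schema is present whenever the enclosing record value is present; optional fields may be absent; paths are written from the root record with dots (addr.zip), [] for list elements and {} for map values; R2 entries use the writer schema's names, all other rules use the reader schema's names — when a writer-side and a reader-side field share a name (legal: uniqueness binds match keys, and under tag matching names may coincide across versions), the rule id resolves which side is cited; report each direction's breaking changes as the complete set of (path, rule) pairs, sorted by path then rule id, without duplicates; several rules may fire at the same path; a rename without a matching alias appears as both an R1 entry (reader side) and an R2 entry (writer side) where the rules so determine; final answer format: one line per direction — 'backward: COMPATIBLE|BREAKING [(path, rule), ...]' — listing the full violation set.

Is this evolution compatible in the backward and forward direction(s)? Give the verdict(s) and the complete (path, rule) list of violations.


backward: BREAKING [(city, R3), (primary, R3)]; forward: BREAKING [(city, R3), (notes, R1), (primary, R3), (retries, R1)]

each type pair in Order: writer, then reader
backward for Order (reader v2, writer v1):
  primary: paired with writer primary (bool -> int64; writer optional)
  retries: paired with writer retries (int32 -> int32; writer required)
  notes: paired with writer notes (string -> string; writer required)
  city: paired with writer city (string -> int32; writer optional)
  leftover writer field: verified
  violation R3 at city
  violation R3 at primary
  => backward verdict for Order: BREAKING, 2 violation(s)
forward for Order (reader v1, writer v2):
  primary: paired with writer primary (int64 -> bool; writer optional)
  retries: paired with writer retries (int32 -> int32; writer optional)
  notes: paired with writer notes (string -> string; writer optional)
  verified: no writer-side match
  city: paired with writer city (int32 -> string; writer optional)
  violation R3 at city
  violation R1 at notes
  violation R3 at primary
  violation R1 at retries
  => forward verdict for Order: BREAKING, 4 violation(s)


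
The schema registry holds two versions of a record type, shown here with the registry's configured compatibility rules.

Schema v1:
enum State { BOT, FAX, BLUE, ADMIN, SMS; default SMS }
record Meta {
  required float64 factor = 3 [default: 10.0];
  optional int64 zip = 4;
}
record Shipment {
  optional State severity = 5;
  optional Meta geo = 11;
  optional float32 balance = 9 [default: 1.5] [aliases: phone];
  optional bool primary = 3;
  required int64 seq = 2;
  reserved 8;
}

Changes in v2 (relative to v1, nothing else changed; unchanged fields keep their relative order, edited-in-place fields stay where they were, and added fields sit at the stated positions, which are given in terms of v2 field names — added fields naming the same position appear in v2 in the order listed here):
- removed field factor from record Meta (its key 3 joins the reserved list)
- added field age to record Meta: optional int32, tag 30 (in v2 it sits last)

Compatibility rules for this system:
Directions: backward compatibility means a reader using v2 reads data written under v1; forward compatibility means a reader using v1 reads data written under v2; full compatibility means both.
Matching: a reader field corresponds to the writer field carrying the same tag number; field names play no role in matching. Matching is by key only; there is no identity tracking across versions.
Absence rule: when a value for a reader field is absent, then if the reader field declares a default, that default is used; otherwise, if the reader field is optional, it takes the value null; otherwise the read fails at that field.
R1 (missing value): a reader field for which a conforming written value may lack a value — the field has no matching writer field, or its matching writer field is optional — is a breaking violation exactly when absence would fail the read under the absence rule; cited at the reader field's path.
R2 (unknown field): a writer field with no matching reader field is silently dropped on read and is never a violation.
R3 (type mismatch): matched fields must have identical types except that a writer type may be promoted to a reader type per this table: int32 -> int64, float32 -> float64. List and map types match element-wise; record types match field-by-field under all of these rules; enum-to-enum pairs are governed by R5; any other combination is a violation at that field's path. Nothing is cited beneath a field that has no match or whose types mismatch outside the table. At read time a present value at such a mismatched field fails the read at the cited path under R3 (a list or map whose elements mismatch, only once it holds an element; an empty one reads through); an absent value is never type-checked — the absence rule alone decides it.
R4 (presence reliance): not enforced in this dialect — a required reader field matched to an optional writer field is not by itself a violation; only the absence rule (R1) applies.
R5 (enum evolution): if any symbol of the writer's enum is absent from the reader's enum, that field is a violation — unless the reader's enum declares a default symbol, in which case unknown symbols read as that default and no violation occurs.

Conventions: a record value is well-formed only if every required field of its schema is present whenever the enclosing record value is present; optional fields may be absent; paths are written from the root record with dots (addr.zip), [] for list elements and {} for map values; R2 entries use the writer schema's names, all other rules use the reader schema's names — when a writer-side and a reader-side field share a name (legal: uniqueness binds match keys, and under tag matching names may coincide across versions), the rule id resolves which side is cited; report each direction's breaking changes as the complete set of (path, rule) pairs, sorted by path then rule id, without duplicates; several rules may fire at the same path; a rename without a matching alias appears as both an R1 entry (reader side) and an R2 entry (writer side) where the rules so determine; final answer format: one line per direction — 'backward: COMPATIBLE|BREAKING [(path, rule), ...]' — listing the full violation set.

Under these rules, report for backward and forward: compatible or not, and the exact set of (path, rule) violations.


the writer's type comes first in each Shipment pair
backward for Shipment (reader v2, writer v1):
  severity <- severity (State -> State, writer optional)
  geo <- geo (Meta -> Meta, writer optional)
  balance <- balance (float32 -> float32, writer optional)
  primary <- primary (bool -> bool, writer optional)
  seq <- seq (int64 -> int64, writer required)
  geo.zip <- geo.zip (int64 -> int64, writer optional)
  geo.age: no writer match
  writer field geo.factor has no reader counterpart
  => no violations; backward on Shipment: COMPATIBLE
forward for Shipment (reader v1, writer v2):
  severity <- severity (State -> State, writer optional)
  geo <- geo (Meta -> Meta, writer optional)
  balance <- balance (float32 -> float32, writer optional)
  primary <- primary (bool -> bool, writer optional)
  seq <- seq (int64 -> int64, writer required)
  geo.factor: no writer match
  geo.zip <- geo.zip (int64 -> int64, writer optional)
  writer field geo.age has no reader counterpart
  => no violations; forward on Shipment: COMPATIBLE

backward: COMPATIBLE []; forward: COMPATIBLE []


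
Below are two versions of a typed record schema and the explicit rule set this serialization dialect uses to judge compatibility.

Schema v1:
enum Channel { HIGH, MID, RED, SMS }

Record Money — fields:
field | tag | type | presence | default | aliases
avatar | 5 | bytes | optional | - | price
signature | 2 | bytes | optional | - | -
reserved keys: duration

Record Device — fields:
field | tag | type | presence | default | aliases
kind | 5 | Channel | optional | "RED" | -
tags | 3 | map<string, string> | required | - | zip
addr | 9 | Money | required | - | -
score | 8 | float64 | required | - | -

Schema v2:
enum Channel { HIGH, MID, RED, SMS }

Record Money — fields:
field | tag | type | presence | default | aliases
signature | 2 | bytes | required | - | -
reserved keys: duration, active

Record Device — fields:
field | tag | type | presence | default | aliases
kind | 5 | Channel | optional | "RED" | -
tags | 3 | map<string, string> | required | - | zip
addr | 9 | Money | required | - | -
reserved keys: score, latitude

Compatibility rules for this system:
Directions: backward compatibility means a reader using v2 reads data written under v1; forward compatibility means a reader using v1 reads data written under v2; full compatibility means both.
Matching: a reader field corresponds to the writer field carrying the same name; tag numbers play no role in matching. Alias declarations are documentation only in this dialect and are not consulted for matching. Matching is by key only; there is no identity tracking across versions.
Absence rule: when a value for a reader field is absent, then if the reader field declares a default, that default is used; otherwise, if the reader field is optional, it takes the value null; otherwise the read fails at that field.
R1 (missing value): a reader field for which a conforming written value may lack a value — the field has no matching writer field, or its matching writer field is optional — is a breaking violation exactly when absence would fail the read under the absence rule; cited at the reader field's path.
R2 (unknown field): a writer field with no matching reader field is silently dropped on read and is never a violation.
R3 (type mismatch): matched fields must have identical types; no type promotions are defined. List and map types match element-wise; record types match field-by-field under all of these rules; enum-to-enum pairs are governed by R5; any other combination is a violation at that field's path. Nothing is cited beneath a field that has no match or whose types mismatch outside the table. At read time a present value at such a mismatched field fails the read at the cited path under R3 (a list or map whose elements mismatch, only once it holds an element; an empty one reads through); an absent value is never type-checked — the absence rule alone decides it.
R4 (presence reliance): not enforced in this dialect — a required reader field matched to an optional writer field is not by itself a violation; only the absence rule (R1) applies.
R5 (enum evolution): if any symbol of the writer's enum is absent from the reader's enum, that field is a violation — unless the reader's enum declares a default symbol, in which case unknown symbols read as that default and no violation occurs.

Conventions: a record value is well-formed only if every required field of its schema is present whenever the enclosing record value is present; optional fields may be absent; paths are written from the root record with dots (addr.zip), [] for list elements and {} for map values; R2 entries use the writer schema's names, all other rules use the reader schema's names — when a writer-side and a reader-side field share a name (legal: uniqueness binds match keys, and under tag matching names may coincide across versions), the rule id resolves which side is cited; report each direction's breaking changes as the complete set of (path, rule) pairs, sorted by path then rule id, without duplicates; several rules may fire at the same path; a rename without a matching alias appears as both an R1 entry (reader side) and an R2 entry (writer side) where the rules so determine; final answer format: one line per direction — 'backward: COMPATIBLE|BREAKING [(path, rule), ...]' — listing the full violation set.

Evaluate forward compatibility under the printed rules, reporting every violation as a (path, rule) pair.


forward: BREAKING [(score, R1)]

the writer's type comes first in each Device pair
forward for Device (reader v1, writer v2):
  writer optional, Channel -> Channel: reader kind maps from writer kind
  writer required, map<string, string> -> map<string, string>: reader tags maps from writer tags
  writer required, Money -> Money: reader addr maps from writer addr
  score has no writer counterpart
  addr.avatar has no writer counterpart
  writer required, bytes -> bytes: reader addr.signature maps from writer addr.signature
  breaking: (score, R1)
  => forward: BREAKING (1)
the rest of the Device diff is inert for this question:
  field signature in record Money: optional changed to required -> affects backward compatibility only, which is not asked
  removed field avatar from record Money -> no rule fires on it in Device's dialect; the asked verdict holds


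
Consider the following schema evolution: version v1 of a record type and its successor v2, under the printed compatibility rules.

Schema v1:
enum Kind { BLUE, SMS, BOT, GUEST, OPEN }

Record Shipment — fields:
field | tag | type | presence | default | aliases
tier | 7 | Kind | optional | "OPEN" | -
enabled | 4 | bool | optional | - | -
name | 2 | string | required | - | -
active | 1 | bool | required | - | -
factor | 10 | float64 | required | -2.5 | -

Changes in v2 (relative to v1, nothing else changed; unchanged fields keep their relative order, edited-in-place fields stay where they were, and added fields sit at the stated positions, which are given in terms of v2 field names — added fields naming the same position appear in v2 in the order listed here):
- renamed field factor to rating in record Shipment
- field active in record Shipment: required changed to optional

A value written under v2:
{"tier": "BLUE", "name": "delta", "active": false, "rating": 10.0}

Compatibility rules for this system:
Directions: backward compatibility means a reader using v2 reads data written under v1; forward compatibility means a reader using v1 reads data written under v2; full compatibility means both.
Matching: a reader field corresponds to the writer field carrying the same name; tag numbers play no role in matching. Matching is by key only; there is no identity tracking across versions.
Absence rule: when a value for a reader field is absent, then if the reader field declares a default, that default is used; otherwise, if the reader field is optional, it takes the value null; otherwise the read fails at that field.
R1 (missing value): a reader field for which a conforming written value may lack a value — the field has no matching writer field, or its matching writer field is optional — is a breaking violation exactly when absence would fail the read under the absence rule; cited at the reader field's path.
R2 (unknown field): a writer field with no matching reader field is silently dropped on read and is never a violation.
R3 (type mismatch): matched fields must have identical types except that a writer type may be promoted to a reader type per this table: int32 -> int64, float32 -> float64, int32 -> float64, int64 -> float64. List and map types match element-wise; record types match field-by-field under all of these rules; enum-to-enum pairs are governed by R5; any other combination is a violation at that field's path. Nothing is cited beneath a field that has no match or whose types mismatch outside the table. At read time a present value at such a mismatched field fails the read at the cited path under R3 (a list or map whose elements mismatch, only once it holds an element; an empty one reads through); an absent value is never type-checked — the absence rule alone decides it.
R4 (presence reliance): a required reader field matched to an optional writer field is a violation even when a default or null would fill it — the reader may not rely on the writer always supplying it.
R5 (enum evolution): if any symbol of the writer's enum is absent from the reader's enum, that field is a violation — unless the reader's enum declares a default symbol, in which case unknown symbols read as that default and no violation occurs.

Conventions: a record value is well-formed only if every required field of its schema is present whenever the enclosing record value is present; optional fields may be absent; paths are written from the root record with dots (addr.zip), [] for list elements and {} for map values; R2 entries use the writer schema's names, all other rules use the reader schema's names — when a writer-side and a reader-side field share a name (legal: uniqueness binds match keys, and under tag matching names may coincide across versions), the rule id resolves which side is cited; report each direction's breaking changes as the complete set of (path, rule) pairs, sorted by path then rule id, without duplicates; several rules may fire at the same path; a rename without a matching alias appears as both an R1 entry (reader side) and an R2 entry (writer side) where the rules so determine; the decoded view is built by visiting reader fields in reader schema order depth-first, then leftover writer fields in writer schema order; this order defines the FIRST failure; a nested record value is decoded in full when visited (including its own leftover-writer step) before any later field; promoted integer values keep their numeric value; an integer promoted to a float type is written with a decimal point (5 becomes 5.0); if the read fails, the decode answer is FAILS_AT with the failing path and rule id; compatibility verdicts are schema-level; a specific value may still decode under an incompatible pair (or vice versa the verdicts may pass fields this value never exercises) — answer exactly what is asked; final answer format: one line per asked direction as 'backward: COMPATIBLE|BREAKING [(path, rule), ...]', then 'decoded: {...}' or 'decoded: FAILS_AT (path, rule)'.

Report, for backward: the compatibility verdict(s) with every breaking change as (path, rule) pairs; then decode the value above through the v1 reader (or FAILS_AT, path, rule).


in Shipment below, arrows point writer -> reader
backward pass over Shipment, reader schema v2, writer schema v1:
  tier <- tier (Kind -> Kind, writer optional)
  enabled <- enabled (bool -> bool, writer optional)
  name <- name (string -> string, writer required)
  active <- active (bool -> bool, writer required)
  rating: no writer-side match
  writer field factor has no reader counterpart
  => backward: COMPATIBLE
migrating the Shipment value to v1:
  tier := "BLUE"
  enabled := null (not supplied -> null)
  name := "delta"
  active := false
  factor := -2.5 (no value, default fills)
  writer rating: unmatched, discarded
  => decoded: {"tier": "BLUE", "enabled": null, "name": "delta", "active": false, "factor": -2.5}
ruling out the remaining Shipment differences:
  field active in record Shipment: required changed to optional -> fires only in the forward direction of Shipment, which is not asked here

backward: COMPATIBLE []; decoded: {"tier": "BLUE", "enabled": null, "name": "delta", "active": false, "factor": -2.5}


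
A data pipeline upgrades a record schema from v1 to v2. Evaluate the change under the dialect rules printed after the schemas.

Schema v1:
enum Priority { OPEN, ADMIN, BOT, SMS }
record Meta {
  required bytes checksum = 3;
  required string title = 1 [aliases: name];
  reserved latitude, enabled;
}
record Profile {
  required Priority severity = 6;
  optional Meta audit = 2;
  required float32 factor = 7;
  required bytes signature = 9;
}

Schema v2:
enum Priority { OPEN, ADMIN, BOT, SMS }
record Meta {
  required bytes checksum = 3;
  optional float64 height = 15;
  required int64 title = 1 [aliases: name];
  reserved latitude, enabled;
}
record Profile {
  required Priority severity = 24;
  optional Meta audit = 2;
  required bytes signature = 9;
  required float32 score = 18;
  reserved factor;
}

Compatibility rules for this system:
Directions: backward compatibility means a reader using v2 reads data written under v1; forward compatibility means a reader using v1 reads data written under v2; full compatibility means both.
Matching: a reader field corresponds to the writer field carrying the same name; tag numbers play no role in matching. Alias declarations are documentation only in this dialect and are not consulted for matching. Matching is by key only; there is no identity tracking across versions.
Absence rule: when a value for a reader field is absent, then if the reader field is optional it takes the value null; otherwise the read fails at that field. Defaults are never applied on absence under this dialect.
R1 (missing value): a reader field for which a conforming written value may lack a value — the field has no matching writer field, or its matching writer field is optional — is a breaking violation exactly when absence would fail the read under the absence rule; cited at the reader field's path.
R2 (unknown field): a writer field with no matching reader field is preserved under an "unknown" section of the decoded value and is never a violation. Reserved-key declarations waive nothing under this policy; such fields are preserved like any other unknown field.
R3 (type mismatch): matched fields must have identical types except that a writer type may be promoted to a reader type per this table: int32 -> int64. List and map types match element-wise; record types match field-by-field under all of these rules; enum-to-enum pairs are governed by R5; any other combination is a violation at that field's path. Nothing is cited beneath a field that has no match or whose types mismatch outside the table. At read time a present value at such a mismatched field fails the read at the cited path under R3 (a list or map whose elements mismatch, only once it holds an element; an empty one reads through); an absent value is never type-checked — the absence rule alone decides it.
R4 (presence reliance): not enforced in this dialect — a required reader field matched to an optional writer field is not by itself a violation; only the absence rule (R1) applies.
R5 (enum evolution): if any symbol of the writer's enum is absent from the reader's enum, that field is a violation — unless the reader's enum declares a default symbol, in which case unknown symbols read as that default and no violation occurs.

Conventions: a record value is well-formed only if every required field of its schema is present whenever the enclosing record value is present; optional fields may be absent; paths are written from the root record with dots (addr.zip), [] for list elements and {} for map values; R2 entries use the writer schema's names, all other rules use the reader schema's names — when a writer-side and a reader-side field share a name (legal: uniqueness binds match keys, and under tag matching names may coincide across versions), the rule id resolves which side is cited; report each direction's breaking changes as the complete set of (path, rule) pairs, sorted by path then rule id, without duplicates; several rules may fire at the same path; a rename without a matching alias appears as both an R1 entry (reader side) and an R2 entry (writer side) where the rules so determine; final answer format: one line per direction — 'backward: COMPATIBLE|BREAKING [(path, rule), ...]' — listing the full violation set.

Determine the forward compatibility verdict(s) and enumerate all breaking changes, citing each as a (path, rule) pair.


in Profile below, arrows point writer -> reader
forward analysis of Profile with v1 as reader and v2 as writer:
  severity: Priority -> Priority, writer required; from severity
  audit: Meta -> Meta, writer optional; from audit
  factor has no writer counterpart
  signature: bytes -> bytes, writer required; from signature
  writer score: unknown to reader
  audit.checksum: bytes -> bytes, writer required; from audit.checksum
  audit.title: int64 -> string, writer required; from audit.title
  writer audit.height: unknown to reader
  breaking: (audit.title, R3)
  breaking: (factor, R1)
  forward on Profile therefore BREAKING (2)
ruling out the remaining Profile differences:
  added field height to record Meta: optional float64, tag 15 (in v2 it sits immediately before title) -> triggers nothing under Profile's printed rules — same verdict
  field severity in record Profile: tag 6 changed to 24 -> triggers nothing under Profile's printed rules — same verdict
  added field score to record Profile: required float32, tag 18 (in v2 it sits last) -> affects backward compatibility only, which is not asked

forward: BREAKING [(audit.title, R3), (factor, R1)]


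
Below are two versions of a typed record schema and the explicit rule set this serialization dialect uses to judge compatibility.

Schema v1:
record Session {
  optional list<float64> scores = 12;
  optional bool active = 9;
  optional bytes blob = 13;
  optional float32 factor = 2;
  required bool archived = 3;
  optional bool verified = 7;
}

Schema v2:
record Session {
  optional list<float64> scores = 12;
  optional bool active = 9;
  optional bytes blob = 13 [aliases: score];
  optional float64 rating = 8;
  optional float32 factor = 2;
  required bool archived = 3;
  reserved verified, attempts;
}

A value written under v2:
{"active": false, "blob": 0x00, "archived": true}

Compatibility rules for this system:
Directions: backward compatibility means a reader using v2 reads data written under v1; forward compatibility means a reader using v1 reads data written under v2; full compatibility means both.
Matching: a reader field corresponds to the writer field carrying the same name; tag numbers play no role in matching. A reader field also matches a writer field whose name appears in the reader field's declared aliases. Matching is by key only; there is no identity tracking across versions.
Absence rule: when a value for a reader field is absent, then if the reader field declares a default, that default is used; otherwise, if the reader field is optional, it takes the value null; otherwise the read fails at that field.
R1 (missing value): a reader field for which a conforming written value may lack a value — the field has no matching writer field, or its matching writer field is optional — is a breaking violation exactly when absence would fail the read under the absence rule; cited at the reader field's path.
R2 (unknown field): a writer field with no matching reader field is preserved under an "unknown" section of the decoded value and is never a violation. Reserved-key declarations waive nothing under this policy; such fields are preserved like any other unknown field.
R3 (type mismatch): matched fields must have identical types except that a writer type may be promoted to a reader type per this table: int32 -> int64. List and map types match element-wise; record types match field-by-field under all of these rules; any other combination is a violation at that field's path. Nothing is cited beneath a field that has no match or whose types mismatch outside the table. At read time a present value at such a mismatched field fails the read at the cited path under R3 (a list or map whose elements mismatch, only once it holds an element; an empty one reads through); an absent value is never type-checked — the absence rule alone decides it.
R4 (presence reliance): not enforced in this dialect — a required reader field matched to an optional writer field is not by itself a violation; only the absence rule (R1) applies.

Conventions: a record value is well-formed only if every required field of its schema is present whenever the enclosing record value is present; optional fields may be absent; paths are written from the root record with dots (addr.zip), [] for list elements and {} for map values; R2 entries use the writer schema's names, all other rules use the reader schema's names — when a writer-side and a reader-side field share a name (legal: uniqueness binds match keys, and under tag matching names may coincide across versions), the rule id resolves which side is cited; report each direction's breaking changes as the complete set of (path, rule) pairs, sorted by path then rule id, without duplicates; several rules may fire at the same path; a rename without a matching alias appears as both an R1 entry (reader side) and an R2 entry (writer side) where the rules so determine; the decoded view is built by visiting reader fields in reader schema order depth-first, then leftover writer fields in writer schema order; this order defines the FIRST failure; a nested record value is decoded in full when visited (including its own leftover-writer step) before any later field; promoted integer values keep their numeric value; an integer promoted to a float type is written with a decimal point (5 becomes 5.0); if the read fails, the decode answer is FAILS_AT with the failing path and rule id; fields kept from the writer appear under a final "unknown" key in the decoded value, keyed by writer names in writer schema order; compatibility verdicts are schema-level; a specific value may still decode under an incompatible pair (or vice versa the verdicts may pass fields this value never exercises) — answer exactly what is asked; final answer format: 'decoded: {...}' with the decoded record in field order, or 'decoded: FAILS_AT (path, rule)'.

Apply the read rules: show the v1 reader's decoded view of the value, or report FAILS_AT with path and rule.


decoded: {"scores": null, "active": false, "blob": 0x00, "factor": null, "archived": true, "verified": null}

in Session below, arrows point writer -> reader
decode walk for Session under reader schema v1:
  scores := null (missing; optional => null)
  active := false
  blob := 0x00
  factor := null (missing; optional => null)
  archived := true
  verified := null (missing; optional => null)
  => decoded: {"scores": null, "active": false, "blob": 0x00, "factor": null, "archived": true, "verified": null}
the rest of the Session diff is inert for this question:
  removed field verified from record Session (its key "verified" joins the reserved list) -> triggers nothing under the printed rules; the Session answer is the same either way
  added field rating to record Session: optional float64, tag 8 (in v2 it sits immediately before factor) -> triggers nothing under the printed rules; the Session answer is the same either way


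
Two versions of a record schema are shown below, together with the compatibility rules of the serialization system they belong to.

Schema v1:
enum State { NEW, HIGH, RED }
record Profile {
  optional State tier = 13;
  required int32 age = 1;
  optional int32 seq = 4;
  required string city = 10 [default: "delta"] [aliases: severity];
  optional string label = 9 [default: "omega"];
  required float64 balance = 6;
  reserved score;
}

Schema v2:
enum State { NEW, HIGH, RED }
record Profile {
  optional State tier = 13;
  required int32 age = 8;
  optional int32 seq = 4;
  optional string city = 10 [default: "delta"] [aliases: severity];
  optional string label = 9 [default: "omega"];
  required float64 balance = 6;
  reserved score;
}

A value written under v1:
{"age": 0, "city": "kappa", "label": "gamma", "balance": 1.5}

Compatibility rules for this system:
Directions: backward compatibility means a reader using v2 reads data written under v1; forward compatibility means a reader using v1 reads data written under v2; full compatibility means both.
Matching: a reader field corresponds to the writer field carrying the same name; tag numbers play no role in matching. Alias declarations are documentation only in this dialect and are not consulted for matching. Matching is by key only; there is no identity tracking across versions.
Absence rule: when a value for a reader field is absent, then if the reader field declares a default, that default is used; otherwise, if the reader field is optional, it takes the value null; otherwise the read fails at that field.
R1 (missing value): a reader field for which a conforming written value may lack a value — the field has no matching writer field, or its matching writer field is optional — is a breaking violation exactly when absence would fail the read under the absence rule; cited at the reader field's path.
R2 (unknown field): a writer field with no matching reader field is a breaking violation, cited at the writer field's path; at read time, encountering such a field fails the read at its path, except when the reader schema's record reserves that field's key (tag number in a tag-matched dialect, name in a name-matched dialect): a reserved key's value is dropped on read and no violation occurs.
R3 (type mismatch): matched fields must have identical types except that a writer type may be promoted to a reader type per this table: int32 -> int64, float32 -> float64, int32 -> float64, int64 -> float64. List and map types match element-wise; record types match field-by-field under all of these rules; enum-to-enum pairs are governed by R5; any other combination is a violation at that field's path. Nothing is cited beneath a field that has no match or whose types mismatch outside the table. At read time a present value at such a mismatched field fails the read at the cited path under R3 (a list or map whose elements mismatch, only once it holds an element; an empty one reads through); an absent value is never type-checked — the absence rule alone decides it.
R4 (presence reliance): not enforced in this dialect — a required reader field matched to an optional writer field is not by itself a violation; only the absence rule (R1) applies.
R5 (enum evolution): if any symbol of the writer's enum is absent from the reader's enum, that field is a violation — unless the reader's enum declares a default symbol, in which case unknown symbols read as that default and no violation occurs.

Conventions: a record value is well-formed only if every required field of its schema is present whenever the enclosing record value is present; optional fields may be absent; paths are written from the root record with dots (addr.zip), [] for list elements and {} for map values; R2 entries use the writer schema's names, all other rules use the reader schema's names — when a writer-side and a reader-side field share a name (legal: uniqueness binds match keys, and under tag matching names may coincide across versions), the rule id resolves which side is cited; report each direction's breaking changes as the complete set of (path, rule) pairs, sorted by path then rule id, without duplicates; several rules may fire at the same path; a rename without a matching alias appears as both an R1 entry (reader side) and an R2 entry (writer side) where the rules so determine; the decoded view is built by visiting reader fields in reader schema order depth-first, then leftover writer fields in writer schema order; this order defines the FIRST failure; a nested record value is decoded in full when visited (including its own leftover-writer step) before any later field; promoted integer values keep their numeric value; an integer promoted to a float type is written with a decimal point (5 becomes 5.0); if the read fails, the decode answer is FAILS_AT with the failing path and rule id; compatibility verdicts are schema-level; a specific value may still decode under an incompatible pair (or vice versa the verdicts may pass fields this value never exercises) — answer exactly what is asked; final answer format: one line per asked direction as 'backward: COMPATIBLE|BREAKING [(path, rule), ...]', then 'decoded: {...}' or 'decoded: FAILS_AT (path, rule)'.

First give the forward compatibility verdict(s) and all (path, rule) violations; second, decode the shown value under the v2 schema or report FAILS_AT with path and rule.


arrows below run writer -> reader for Profile
forward for Profile (reader v1, writer v2):
  tier: paired with writer tier (State -> State; writer optional)
  age: paired with writer age (int32 -> int32; writer required)
  seq: paired with writer seq (int32 -> int32; writer optional)
  city: paired with writer city (string -> string; writer optional)
  label: paired with writer label (string -> string; writer optional)
  balance: paired with writer balance (float64 -> float64; writer required)
  => forward verdict for Profile: COMPATIBLE, no violations
decode walk for Profile under reader schema v2:
  tier := null (absent, optional -> null)
  age := 0
  seq := null (absent, optional -> null)
  city := "kappa"
  label := "gamma"
  balance := 1.5
  => decoded: {"tier": null, "age": 0, "seq": null, "city": "kappa", "label": "gamma", "balance": 1.5}
remaining Profile differences; none change what is asked:
  field age in record Profile: tag 1 changed to 8 -> fires no rule on Profile, leaving the asked answer as it is
  field city in record Profile: required changed to optional -> fires no rule on Profile, leaving the asked answer as it is

forward: COMPATIBLE []; decoded: {"tier": null, "age": 0, "seq": null, "city": "kappa", "label": "gamma", "balance": 1.5}


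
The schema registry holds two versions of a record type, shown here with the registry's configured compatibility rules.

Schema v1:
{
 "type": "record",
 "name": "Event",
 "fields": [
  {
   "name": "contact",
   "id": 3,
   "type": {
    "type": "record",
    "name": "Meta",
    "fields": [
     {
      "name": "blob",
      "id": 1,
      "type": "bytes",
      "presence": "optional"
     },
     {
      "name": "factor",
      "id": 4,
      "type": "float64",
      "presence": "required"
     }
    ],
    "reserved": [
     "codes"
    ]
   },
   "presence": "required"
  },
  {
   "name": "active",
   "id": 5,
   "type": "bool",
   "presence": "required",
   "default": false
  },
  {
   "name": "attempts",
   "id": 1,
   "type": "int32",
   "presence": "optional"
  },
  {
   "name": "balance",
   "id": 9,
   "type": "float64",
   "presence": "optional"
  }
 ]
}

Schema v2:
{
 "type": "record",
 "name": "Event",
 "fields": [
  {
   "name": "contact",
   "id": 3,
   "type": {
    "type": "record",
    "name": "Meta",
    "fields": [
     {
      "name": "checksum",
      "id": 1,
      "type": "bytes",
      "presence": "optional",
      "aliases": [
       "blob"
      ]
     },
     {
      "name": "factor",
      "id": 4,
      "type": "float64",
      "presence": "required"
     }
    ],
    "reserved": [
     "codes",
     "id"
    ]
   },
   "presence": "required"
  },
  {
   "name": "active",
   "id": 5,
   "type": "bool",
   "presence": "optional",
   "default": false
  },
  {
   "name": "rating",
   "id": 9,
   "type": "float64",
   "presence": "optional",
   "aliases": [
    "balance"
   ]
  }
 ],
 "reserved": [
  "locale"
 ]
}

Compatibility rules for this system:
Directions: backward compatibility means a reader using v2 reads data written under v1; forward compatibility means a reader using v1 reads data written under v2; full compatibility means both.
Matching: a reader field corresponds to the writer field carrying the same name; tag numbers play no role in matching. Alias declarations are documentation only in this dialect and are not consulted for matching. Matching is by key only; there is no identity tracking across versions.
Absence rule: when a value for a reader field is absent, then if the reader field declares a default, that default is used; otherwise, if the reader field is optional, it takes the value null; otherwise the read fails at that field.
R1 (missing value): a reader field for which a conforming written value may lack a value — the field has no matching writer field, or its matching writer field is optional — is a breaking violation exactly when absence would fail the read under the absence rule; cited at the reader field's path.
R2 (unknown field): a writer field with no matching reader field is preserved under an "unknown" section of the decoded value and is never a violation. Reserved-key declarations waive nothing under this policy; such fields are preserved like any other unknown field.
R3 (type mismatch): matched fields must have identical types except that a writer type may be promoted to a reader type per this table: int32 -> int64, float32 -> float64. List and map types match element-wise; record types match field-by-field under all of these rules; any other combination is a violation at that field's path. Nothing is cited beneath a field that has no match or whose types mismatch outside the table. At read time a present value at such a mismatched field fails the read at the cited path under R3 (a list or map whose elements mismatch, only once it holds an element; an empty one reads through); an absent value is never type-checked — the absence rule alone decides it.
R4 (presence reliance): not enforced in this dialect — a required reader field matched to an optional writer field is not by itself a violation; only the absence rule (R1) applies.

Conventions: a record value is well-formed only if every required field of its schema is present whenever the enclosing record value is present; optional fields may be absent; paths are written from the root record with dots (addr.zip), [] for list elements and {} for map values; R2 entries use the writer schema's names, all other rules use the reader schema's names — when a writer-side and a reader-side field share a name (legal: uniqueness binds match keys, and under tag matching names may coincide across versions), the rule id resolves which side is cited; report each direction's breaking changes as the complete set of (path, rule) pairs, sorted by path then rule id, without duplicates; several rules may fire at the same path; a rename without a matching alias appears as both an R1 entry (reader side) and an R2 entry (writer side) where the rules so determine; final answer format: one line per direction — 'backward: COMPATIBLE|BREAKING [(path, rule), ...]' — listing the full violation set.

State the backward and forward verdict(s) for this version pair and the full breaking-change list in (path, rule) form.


backward: COMPATIBLE []; forward: COMPATIBLE []

in Event below, arrows point writer -> reader
checking backward for Event: reader v2 against writer v1:
  writer required, Meta -> Meta: reader contact maps from writer contact
  writer required, bool -> bool: reader active maps from writer active
  rating has no writer counterpart
  writer field attempts has no reader counterpart
  writer field balance has no reader counterpart
  contact.checksum has no writer counterpart
  writer required, float64 -> float64: reader contact.factor maps from writer contact.factor
  writer field contact.blob has no reader counterpart
  => no violations; backward on Event: COMPATIBLE
checking forward for Event: reader v1 against writer v2:
  writer required, Meta -> Meta: reader contact maps from writer contact
  writer optional, bool -> bool: reader active maps from writer active
  attempts has no writer counterpart
  balance has no writer counterpart
  writer field rating has no reader counterpart
  contact.blob has no writer counterpart
  writer required, float64 -> float64: reader contact.factor maps from writer contact.factor
  writer field contact.checksum has no reader counterpart
  => no violations; forward on Event: COMPATIBLE
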